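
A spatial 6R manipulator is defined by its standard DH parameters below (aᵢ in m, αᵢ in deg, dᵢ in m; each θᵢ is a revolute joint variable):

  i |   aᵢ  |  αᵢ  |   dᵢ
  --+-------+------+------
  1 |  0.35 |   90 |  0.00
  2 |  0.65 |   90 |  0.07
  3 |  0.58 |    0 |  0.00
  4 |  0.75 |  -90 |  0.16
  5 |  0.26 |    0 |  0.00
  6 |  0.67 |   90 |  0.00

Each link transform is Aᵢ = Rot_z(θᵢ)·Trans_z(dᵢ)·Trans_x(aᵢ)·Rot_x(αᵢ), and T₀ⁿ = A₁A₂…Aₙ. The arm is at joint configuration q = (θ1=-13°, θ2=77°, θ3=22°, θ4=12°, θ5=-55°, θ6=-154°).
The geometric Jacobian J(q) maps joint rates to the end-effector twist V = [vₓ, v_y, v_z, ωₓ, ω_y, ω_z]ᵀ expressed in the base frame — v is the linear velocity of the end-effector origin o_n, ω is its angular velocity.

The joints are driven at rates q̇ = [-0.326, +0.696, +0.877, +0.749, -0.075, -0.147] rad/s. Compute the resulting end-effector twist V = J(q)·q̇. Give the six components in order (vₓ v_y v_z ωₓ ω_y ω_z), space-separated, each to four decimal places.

-1.5639 -0.8301 -0.1317 1.4558 -0.8615 -0.5708

o_n = [0.6000, -0.6131, 1.3994]
J₁: ẑ×o_n = [0.6131, 0.6000, -0.0000], ω = ẑ
J2: z=[-0.2250, -0.9744, 0.0000] o=[0.3410, -0.0787, 0.0000] → [-1.3636, 0.3148, 0.3725, -0.2250, -0.9744, 0.0000]
J3: z=[0.9494, -0.2192, -0.2250] o=[0.4678, -0.1798, 0.6333] → [-0.2654, -0.7571, -0.3823, 0.9494, -0.2192, -0.2250]
J4: z=[0.9494, -0.2192, -0.2250] o=[0.5367, -0.4187, 1.1573] → [-0.0968, -0.2441, -0.1706, 0.9494, -0.2192, -0.2250]
J5: z=[-0.3091, -0.7795, -0.5449] o=[0.7306, -0.8939, 1.7272] → [0.4085, -0.0301, -0.1886, -0.3091, -0.7795, -0.5449]
J6: z=[-0.3091, -0.7795, -0.5449] o=[0.9411, -1.0281, 1.7997] → [0.5382, 0.0622, -0.3942, -0.3091, -0.7795, -0.5449]
V = J·q̇ = [-1.5639, -0.8301, -0.1317, 1.4558, -0.8615, -0.5708]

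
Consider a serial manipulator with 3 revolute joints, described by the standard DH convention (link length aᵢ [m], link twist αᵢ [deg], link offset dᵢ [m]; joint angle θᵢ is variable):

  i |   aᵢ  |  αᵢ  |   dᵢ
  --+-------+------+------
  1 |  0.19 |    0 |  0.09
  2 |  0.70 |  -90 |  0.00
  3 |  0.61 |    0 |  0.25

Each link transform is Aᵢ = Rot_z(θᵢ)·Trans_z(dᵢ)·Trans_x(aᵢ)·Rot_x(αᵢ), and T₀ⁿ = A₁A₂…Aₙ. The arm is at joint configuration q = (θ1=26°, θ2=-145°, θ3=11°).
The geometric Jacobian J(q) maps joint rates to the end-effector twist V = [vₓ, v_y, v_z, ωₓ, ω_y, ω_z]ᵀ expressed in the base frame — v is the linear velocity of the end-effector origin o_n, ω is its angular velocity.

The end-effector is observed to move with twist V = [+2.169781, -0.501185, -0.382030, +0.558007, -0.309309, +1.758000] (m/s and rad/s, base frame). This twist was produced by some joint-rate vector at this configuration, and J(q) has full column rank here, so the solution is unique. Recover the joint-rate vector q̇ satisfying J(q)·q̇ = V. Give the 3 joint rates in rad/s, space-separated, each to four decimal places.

0.9160 0.8420 0.6380

o_n = [-0.2402, -1.1739, -0.0264]
J₁: ẑ×o_n = [1.1739, -0.2402, 0.0000], ω = ẑ
J2: z=[0.0000, 0.0000, 1.0000] o=[0.1708, 0.0833, 0.0900] → [1.2572, -0.4110, 0.0000, 0.0000, 0.0000, 1.0000]
J3: z=[0.8746, -0.4848, 0.0000] o=[-0.1686, -0.5289, 0.0900] → [0.0564, 0.1018, -0.5988, 0.8746, -0.4848, 0.0000]
q̇ = J⁺·V = [0.9160, 0.8420, 0.6380]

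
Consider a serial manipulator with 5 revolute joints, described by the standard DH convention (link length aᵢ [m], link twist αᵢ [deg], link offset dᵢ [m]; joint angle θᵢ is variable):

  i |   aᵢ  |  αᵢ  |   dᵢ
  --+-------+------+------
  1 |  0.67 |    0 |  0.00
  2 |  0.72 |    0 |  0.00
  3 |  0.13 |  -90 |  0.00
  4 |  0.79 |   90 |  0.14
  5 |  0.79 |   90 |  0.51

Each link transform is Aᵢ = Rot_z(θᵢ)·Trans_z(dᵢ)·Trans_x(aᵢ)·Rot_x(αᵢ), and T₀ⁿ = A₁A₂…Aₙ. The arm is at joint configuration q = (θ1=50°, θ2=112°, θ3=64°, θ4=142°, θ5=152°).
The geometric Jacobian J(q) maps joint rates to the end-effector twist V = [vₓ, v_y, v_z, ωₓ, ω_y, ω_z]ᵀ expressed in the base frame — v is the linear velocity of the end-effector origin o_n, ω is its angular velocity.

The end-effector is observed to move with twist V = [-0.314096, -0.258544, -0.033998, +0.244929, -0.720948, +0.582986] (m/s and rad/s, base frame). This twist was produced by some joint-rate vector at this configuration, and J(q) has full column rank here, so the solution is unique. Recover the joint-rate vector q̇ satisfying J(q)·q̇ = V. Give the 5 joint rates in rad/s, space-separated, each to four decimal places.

o_n = [-0.1444, 0.1139, -0.4588]
J₁: ẑ×o_n = [-0.1139, -0.1444, 0.0000], ω = ẑ
J2: z=[0.0000, 0.0000, 1.0000] o=[0.4307, 0.5132, 0.0000] → [0.3994, -0.5751, 0.0000, 0.0000, 0.0000, 1.0000]
J3: z=[0.0000, 0.0000, 1.0000] o=[-0.2541, 0.7357, 0.0000] → [0.6218, 0.1097, -0.0000, 0.0000, 0.0000, 1.0000]
J4: z=[0.7193, -0.6947, 0.0000] o=[-0.3444, 0.6422, 0.0000] → [0.3187, 0.3300, -0.2411, 0.7193, -0.6947, 0.0000]
J5: z=[-0.4277, -0.4429, -0.7880] o=[0.1888, 0.9928, -0.4864] → [-0.7048, 0.2743, 0.2283, -0.4277, -0.4429, -0.7880]
q̇ = J⁺·V = [0.8070, 0.7960, -0.5740, 0.6770, 0.5660]

0.8070 0.7960 -0.5740 0.6770 0.5660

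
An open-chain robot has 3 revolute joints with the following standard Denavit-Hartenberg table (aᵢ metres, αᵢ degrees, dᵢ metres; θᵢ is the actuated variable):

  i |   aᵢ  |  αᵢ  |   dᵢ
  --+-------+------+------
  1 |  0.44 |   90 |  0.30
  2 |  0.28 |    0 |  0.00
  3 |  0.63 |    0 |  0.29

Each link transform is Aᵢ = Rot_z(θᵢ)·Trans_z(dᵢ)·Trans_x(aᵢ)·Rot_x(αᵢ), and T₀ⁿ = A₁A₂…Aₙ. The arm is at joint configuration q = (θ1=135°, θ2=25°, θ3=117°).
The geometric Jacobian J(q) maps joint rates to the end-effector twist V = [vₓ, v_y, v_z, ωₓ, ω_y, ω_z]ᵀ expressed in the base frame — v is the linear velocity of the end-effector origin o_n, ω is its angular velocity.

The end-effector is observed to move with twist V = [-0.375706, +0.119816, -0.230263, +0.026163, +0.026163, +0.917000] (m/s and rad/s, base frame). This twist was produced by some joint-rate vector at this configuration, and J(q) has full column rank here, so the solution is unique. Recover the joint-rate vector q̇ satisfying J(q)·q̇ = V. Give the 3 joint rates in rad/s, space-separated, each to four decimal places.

o_n = [0.0655, 0.3446, 0.8062]
J₁: ẑ×o_n = [-0.3446, 0.0655, 0.0000], ω = ẑ
J2: z=[0.7071, 0.7071, 0.0000] o=[-0.3111, 0.3111, 0.3000] → [0.3579, -0.3579, -0.2427, 0.7071, 0.7071, 0.0000]
J3: z=[0.7071, 0.7071, 0.0000] o=[-0.4906, 0.4906, 0.4183] → [0.2743, -0.2743, -0.4964, 0.7071, 0.7071, 0.0000]
q̇ = J⁺·V = [0.9170, -0.8350, 0.8720]

0.9170 -0.8350 0.8720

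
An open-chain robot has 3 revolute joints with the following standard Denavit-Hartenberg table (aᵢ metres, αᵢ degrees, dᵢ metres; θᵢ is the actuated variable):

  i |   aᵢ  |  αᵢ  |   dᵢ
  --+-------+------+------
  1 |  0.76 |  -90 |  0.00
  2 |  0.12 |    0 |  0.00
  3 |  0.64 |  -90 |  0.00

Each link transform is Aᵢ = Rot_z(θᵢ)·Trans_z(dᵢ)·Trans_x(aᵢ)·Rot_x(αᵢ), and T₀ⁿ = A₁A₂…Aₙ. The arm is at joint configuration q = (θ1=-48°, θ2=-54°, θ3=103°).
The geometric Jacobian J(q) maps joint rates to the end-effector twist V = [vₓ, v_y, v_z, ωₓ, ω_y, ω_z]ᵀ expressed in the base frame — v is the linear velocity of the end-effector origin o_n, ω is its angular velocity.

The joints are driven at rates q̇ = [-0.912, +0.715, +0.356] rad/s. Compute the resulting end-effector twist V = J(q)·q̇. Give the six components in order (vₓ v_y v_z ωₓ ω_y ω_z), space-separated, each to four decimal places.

-1.1472 -0.4302 -0.5001 0.7959 0.7166 -0.9120

o_n = [0.8367, -0.9292, -0.3859]
J₁: ẑ×o_n = [0.9292, 0.8367, -0.0000], ω = ẑ
J2: z=[0.7431, 0.6691, 0.0000] o=[0.5085, -0.5648, 0.0000] → [-0.2582, 0.2868, -0.4904, 0.7431, 0.6691, 0.0000]
J3: z=[0.7431, 0.6691, 0.0000] o=[0.5557, -0.6172, 0.0971] → [-0.3232, 0.3589, -0.4199, 0.7431, 0.6691, 0.0000]
V = J·q̇ = [-1.1472, -0.4302, -0.5001, 0.7959, 0.7166, -0.9120]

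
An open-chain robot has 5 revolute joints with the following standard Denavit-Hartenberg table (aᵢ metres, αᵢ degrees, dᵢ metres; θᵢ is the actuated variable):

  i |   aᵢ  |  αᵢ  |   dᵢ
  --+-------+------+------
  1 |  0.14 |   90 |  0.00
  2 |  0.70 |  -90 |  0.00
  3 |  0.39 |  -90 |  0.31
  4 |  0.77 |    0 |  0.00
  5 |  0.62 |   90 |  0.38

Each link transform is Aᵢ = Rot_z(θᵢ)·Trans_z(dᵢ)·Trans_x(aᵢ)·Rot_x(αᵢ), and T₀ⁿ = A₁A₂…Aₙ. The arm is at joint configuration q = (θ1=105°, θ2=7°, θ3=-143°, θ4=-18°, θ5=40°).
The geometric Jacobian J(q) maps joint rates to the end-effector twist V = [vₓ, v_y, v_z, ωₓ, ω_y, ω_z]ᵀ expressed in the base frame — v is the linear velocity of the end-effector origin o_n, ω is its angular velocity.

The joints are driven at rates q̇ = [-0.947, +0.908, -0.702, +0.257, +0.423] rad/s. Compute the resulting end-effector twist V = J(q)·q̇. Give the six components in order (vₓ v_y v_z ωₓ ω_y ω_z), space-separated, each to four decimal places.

o_n = [1.3631, 0.0319, 0.2613]
J₁: ẑ×o_n = [-0.0319, 1.3631, 0.0000], ω = ẑ
J2: z=[0.9659, 0.2588, 0.0000] o=[-0.0362, 0.1352, 0.0000] → [0.0676, -0.2524, -0.4620, 0.9659, 0.2588, 0.0000]
J3: z=[0.0315, -0.1177, 0.9925] o=[-0.2161, 0.8063, 0.0853] → [0.7480, 1.5618, 0.1615, 0.0315, -0.1177, 0.9925]
J4: z=[0.6168, 0.7837, 0.0733] o=[0.1004, 0.5320, 0.3550] → [-0.0368, 0.1504, -1.2980, 0.6168, 0.7837, 0.0733]
J5: z=[0.6168, 0.7837, 0.0733] o=[0.6839, 0.0573, 0.5199] → [-0.2008, 0.2093, -0.5480, 0.6168, 0.7837, 0.0733]
V = J·q̇ = [-0.5279, -2.4892, -1.0982, 1.2744, 0.8505, -1.5939]

-0.5279 -2.4892 -1.0982 1.2744 0.8505 -1.5939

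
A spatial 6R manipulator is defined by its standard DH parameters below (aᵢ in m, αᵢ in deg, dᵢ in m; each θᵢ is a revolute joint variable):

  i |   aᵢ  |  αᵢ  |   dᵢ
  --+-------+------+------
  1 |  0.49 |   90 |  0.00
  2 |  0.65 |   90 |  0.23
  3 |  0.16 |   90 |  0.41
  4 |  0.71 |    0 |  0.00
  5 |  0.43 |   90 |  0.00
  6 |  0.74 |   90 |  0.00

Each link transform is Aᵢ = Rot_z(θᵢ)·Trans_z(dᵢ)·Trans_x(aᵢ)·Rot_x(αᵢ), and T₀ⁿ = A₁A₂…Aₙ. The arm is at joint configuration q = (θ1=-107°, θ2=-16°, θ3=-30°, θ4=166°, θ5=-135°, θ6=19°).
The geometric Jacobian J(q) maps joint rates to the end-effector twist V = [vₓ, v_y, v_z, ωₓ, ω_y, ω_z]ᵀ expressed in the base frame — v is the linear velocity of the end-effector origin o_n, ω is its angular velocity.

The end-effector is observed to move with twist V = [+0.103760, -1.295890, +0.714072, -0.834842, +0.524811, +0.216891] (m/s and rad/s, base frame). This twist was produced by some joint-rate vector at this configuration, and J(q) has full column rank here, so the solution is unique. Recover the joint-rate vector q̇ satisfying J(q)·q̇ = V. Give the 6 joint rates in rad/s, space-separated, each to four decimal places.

0.7040 0.6530 0.1270 0.4760 -0.6780 -0.4810

o_n = [-0.1156, -1.0565, -1.3694]
J₁: ẑ×o_n = [1.0565, -0.1156, 0.0000], ω = ẑ
J2: z=[-0.9563, 0.2924, 0.0000] o=[-0.1433, -0.4686, 0.0000] → [-0.4004, -1.3095, 0.5541, -0.9563, 0.2924, 0.0000]
J3: z=[0.0806, 0.2636, -0.9613] o=[-0.5459, -0.9989, -0.1792] → [-0.3691, -0.3177, -0.1181, 0.0806, 0.2636, -0.9613]
J4: z=[0.9687, 0.2064, 0.1378] o=[-0.4753, -1.0416, -0.6115] → [-0.1544, 0.7838, -0.0887, 0.9687, 0.2064, 0.1378]
J5: z=[0.9687, 0.2064, 0.1378] o=[-0.6232, -0.3471, -0.6121] → [-0.0586, 0.8035, -0.7919, 0.9687, 0.2064, 0.1378]
J6: z=[0.0518, -0.7113, 0.7010] o=[-0.5188, -0.6361, -0.9130] → [0.6193, 0.3063, 0.2650, 0.0518, -0.7113, 0.7010]
q̇ = J⁺·V = [0.7040, 0.6530, 0.1270, 0.4760, -0.6780, -0.4810]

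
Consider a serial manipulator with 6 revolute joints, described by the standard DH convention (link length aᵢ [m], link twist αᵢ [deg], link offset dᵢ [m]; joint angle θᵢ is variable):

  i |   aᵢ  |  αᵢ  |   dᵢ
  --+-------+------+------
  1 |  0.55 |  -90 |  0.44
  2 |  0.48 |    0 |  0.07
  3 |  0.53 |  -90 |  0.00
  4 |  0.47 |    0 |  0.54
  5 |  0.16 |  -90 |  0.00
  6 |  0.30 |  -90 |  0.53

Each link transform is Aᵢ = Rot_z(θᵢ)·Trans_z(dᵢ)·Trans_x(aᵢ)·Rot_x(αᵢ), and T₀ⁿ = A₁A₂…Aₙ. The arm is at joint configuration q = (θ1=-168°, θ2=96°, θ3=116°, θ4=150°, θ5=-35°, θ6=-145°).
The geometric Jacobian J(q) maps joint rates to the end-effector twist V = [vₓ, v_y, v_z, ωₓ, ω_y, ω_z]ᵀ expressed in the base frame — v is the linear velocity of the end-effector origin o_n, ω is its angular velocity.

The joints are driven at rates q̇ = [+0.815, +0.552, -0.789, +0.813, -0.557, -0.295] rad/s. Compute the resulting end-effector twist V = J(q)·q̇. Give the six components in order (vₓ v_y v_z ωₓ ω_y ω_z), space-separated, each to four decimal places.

0.7250 -1.3052 0.0712 0.0139 0.3727 1.1738

o_n = [-1.0960, -0.3727, 0.3963]
J₁: ẑ×o_n = [0.3727, -1.0960, 0.0000], ω = ẑ
J2: z=[0.2079, -0.9781, 0.0000] o=[-0.5380, -0.1144, 0.4400] → [0.0427, 0.0091, -0.5995, 0.2079, -0.9781, 0.0000]
J3: z=[0.2079, -0.9781, 0.0000] o=[-0.4744, -0.1724, -0.0374] → [-0.4242, -0.0902, -0.6497, 0.2079, -0.9781, 0.0000]
J4: z=[-0.5183, -0.1102, 0.8480] o=[-0.0347, -0.0789, 0.2435] → [0.2323, -0.8208, 0.0353, -0.5183, -0.1102, 0.8480]
J5: z=[-0.5183, -0.1102, 0.8480] o=[-0.7011, 0.0197, 0.4857] → [0.3426, -0.3812, 0.1599, -0.5183, -0.1102, 0.8480]
J6: z=[-0.6639, -0.5732, -0.4803] o=[-0.7873, 0.1496, 0.4499] → [-0.2201, 0.1126, 0.1699, -0.6639, -0.5732, -0.4803]
V = J·q̇ = [0.7250, -1.3052, 0.0712, 0.0139, 0.3727, 1.1738]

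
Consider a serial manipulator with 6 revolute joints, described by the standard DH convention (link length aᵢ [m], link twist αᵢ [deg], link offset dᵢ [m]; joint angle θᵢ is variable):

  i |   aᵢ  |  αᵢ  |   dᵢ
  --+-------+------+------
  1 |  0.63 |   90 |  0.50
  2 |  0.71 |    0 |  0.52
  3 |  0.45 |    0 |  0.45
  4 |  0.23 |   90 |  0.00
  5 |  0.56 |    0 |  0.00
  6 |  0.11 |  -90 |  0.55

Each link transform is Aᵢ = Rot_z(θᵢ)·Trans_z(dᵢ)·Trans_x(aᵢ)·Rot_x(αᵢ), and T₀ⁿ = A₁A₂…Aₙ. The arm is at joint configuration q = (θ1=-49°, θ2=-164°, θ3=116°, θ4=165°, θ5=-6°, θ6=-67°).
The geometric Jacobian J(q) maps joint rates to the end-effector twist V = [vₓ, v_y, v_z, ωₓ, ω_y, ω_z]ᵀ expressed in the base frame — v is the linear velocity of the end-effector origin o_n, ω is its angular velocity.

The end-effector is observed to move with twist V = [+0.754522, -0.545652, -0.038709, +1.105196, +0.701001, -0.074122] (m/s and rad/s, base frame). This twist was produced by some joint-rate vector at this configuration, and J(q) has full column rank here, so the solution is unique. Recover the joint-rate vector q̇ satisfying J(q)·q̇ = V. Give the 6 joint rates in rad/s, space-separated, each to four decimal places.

o_n = [-0.3679, -0.8058, 0.9494]
J₁: ẑ×o_n = [0.8058, -0.3679, 0.0000], ω = ẑ
J2: z=[-0.7547, -0.6561, 0.0000] o=[0.4133, -0.4755, 0.5000] → [-0.2948, 0.3392, -0.2632, -0.7547, -0.6561, 0.0000]
J3: z=[-0.7547, -0.6561, 0.0000] o=[-0.4269, -0.3015, 0.3043] → [-0.4232, 0.4869, 0.4193, -0.7547, -0.6561, 0.0000]
J4: z=[-0.7547, -0.6561, 0.0000] o=[-0.5690, -0.8240, -0.0301] → [-0.6426, 0.7392, 0.1182, -0.7547, -0.6561, 0.0000]
J5: z=[0.5846, -0.6725, 0.4540] o=[-0.6375, -0.7452, 0.1748] → [-0.4934, -0.3304, 0.1459, 0.5846, -0.6725, 0.4540]
J6: z=[0.5846, -0.6725, 0.4540] o=[-0.7592, -0.5160, 0.6710] → [-0.0556, 0.0149, 0.0937, 0.5846, -0.6725, 0.4540]
q̇ = J⁺·V = [-0.1740, -0.3740, -0.0750, -0.8450, -0.5070, 0.7270]

-0.1740 -0.3740 -0.0750 -0.8450 -0.5070 0.7270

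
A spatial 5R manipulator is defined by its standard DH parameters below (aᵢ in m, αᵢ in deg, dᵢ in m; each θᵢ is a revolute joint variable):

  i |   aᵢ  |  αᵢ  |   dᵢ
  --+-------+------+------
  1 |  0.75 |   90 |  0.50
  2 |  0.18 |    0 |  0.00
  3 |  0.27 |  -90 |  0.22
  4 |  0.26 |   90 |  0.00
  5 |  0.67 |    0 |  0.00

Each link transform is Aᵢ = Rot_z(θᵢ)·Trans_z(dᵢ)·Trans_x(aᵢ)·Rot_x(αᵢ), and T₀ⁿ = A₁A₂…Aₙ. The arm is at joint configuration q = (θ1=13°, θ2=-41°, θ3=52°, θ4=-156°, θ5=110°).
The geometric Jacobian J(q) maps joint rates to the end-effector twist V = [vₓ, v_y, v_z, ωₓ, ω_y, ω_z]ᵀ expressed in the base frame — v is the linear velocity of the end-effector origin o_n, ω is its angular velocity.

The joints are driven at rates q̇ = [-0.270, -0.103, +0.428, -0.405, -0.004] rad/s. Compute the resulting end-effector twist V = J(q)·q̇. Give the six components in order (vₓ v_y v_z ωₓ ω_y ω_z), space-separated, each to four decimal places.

o_n = [1.0297, -0.0009, 1.0461]
J₁: ẑ×o_n = [0.0009, 1.0297, -0.0000], ω = ẑ
J2: z=[0.2250, -0.9744, 0.0000] o=[0.7308, 0.1687, 0.5000] → [-0.5321, -0.1228, 0.2531, 0.2250, -0.9744, 0.0000]
J3: z=[0.2250, -0.9744, 0.0000] o=[0.8631, 0.1993, 0.3819] → [-0.6471, -0.1494, 0.1172, 0.2250, -0.9744, 0.0000]
J4: z=[-0.1859, -0.0429, 0.9816] o=[1.1709, 0.0445, 0.4334] → [0.0183, -0.0247, 0.0024, -0.1859, -0.0429, 0.9816]
J5: z=[-0.5945, 0.8003, -0.0776] o=[0.9675, -0.1110, 0.3881] → [0.5351, 0.3864, -0.1152, -0.5945, 0.8003, -0.0776]
V = J·q̇ = [-0.2320, -0.3209, 0.0236, 0.1508, -0.3025, -0.6672]

-0.2320 -0.3209 0.0236 0.1508 -0.3025 -0.6672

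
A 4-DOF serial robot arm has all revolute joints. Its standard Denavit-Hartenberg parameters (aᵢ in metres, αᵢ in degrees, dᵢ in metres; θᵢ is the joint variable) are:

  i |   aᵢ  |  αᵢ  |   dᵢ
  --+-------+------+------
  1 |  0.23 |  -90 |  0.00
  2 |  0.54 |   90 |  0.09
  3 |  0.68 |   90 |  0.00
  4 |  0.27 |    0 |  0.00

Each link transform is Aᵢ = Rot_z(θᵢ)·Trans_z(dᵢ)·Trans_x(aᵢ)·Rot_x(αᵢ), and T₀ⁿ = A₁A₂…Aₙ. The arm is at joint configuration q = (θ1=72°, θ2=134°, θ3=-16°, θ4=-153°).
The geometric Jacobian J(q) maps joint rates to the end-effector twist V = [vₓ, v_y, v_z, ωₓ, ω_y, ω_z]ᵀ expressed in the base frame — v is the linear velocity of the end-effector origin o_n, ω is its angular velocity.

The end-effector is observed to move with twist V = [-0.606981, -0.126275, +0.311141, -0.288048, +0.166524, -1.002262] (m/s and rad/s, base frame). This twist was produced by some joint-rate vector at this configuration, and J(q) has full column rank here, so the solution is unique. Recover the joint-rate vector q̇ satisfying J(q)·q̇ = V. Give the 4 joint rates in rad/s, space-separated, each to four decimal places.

o_n = [-0.1332, -0.5106, -0.6071]
J₁: ẑ×o_n = [0.5106, -0.1332, 0.0000], ω = ẑ
J2: z=[-0.9511, 0.3090, 0.0000] o=[0.0711, 0.2187, 0.0000] → [-0.1876, -0.5774, 0.7567, -0.9511, 0.3090, 0.0000]
J3: z=[0.2223, 0.6841, -0.6947] o=[-0.1304, -0.1102, -0.3884] → [-0.4277, 0.0505, -0.0871, 0.2223, 0.6841, -0.6947]
J4: z=[0.9734, -0.1149, 0.1983] o=[-0.0925, -0.6000, -0.8586] → [-0.0466, -0.2529, 0.0824, 0.9734, -0.1149, 0.1983]
q̇ = J⁺·V = [-0.9690, 0.4100, 0.0730, 0.0880]

-0.9690 0.4100 0.0730 0.0880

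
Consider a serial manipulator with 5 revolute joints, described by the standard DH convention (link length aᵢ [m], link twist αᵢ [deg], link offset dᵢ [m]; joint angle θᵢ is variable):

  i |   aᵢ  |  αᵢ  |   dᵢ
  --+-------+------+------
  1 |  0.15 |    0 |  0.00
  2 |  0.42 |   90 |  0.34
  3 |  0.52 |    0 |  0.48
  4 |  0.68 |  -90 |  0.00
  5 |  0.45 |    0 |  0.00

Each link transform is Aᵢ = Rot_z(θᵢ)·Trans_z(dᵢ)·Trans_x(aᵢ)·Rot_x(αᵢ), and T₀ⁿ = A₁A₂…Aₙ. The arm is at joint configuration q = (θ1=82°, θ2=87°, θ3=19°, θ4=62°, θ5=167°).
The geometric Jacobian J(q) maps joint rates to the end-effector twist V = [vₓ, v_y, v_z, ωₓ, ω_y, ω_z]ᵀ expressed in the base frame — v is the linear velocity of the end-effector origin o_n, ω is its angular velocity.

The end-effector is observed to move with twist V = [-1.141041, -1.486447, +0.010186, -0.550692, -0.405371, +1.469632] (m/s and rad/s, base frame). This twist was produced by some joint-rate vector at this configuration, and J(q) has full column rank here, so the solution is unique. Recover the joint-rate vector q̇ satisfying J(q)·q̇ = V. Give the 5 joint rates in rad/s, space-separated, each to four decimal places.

o_n = [-0.8389, 0.7015, 0.7479]
J₁: ẑ×o_n = [-0.7015, -0.8389, 0.0000], ω = ẑ
J2: z=[0.0000, 0.0000, 1.0000] o=[0.0209, 0.1485, 0.0000] → [-0.5530, -0.8597, 0.0000, 0.0000, 0.0000, 1.0000]
J3: z=[0.1908, 0.9816, 0.0000] o=[-0.3914, 0.2287, 0.3400] → [0.4004, -0.0778, 0.5295, 0.1908, 0.9816, 0.0000]
J4: z=[0.1908, 0.9816, 0.0000] o=[-0.7825, 0.7937, 0.5093] → [0.2342, -0.0455, 0.0378, 0.1908, 0.9816, 0.0000]
J5: z=[0.9695, -0.1885, 0.1564] o=[-0.8869, 0.8140, 1.1809] → [0.0992, 0.4274, -0.1000, 0.9695, -0.1885, 0.1564]
q̇ = J⁺·V = [0.7910, 0.7520, -0.0360, -0.4670, -0.4690]

0.7910 0.7520 -0.0360 -0.4670 -0.4690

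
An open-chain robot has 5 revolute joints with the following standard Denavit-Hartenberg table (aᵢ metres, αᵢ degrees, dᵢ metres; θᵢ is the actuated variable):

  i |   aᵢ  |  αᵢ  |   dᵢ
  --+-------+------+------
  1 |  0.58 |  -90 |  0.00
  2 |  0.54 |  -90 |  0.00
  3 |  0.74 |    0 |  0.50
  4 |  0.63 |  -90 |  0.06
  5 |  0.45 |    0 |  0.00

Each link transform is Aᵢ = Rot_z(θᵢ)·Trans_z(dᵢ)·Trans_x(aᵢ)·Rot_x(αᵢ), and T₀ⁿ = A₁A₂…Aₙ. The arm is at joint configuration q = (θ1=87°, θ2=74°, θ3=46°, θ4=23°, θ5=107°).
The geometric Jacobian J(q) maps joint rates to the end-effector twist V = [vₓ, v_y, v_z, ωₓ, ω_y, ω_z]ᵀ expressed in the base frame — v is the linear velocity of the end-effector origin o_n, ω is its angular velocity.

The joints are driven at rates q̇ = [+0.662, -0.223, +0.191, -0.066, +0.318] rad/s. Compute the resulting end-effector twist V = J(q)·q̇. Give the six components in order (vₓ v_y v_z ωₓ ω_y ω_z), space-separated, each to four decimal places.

-0.4892 0.8616 0.2372 0.3259 -0.2193 0.9129

o_n = [1.0379, 0.7418, -1.2207]
J₁: ẑ×o_n = [-0.7418, 1.0379, 0.0000], ω = ẑ
J2: z=[-0.9986, 0.0523, 0.0000] o=[0.0304, 0.5792, 0.0000] → [-0.0639, -1.2190, -0.2151, -0.9986, 0.0523, 0.0000]
J3: z=[-0.0503, -0.9599, -0.2756] o=[0.0381, 0.7278, -0.5191] → [0.6773, -0.3109, 0.9590, -0.0503, -0.9599, -0.2756]
J4: z=[-0.0503, -0.9599, -0.2756] o=[0.5520, 0.3615, -1.1510] → [0.1717, -0.1374, 0.4473, -0.0503, -0.9599, -0.2756]
J5: z=[0.3444, -0.2757, 0.8974] o=[1.1396, 0.3353, -1.3846] → [-0.4100, -0.1477, 0.1120, 0.3444, -0.2757, 0.8974]
V = J·q̇ = [-0.4892, 0.8616, 0.2372, 0.3259, -0.2193, 0.9129]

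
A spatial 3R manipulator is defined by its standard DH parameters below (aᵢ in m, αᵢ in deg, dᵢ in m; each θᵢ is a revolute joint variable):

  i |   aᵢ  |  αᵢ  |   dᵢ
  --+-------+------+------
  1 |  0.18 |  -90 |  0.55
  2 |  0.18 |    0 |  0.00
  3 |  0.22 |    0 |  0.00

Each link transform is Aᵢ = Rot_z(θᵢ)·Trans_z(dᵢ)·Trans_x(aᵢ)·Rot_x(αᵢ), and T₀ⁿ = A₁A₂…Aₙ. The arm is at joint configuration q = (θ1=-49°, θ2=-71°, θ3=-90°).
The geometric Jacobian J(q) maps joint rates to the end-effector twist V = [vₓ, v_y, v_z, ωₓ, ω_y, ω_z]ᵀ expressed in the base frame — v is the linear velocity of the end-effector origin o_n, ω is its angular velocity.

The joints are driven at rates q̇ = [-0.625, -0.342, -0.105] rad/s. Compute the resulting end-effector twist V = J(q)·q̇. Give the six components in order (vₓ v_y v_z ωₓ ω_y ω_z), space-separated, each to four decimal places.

-0.0736 0.0555 -0.0729 -0.3374 -0.2933 -0.6250

o_n = [0.0201, -0.0231, 0.7918]
J₁: ẑ×o_n = [0.0231, 0.0201, -0.0000], ω = ẑ
J2: z=[0.7547, 0.6561, 0.0000] o=[0.1181, -0.1358, 0.5500] → [0.1586, -0.1825, 0.1494, 0.7547, 0.6561, 0.0000]
J3: z=[0.7547, 0.6561, 0.0000] o=[0.1565, -0.1801, 0.7202] → [0.0470, -0.0541, 0.2080, 0.7547, 0.6561, 0.0000]
V = J·q̇ = [-0.0736, 0.0555, -0.0729, -0.3374, -0.2933, -0.6250]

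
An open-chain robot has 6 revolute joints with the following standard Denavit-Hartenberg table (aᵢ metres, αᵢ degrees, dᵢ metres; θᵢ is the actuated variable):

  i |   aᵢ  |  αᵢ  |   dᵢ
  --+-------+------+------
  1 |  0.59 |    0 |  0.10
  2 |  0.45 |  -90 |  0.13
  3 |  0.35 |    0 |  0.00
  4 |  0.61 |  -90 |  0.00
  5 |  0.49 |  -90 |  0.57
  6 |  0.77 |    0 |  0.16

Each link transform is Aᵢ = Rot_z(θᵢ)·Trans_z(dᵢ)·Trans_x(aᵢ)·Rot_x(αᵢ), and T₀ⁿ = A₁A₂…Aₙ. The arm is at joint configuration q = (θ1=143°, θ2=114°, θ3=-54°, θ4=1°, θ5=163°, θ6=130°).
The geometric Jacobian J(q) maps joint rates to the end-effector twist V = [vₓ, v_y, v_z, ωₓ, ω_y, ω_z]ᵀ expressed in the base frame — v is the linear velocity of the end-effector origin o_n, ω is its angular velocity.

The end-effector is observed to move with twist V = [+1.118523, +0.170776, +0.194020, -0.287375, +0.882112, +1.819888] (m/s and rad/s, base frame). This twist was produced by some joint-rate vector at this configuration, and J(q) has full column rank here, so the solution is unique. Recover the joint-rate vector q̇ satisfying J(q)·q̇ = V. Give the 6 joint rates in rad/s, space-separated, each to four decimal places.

o_n = [-0.5415, -0.6362, 0.9787]
J₁: ẑ×o_n = [0.6362, -0.5415, 0.0000], ω = ẑ
J2: z=[0.0000, 0.0000, 1.0000] o=[-0.4712, 0.3551, 0.1000] → [0.9913, -0.0703, 0.0000, 0.0000, 0.0000, 1.0000]
J3: z=[0.9744, -0.2250, 0.0000] o=[-0.5724, -0.0834, 0.2300] → [-0.1684, -0.7295, -0.5317, 0.9744, -0.2250, 0.0000]
J4: z=[0.9744, -0.2250, 0.0000] o=[-0.6187, -0.2838, 0.5132] → [-0.1047, -0.4536, -0.3259, 0.9744, -0.2250, 0.0000]
J5: z=[-0.1797, -0.7782, -0.6018] o=[-0.7013, -0.6415, 1.0003] → [0.0201, -0.1000, 0.1234, -0.1797, -0.7782, -0.6018]
J6: z=[0.9714, -0.0437, -0.2335] o=[-0.8798, -0.7781, 0.2831] → [0.0028, -0.7547, 0.1526, 0.9714, -0.0437, -0.2335]
q̇ = J⁺·V = [0.5130, 0.7200, -0.7030, 0.1930, -0.9880, 0.0330]

0.5130 0.7200 -0.7030 0.1930 -0.9880 0.0330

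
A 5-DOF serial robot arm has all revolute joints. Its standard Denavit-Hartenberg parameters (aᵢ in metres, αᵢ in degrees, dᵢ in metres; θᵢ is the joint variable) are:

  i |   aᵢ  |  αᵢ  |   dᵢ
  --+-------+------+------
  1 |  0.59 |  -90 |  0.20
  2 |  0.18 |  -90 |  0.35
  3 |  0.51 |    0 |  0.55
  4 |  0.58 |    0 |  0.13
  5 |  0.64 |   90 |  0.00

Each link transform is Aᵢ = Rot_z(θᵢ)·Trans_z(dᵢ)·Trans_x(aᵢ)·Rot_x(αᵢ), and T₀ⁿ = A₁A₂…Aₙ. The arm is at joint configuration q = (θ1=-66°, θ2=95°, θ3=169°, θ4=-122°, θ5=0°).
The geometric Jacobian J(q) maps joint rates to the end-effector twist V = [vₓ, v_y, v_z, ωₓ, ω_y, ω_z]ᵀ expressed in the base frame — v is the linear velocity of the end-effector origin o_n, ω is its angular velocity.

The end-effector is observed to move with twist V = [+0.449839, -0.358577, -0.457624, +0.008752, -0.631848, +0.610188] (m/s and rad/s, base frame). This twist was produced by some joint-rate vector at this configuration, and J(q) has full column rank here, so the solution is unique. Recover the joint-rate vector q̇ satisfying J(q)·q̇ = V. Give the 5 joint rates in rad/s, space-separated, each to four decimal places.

0.6610 -0.2490 0.1560 -0.2060 -0.5330

o_n = [-0.6380, -0.1396, -0.2502]
J₁: ẑ×o_n = [0.1396, -0.6380, 0.0000], ω = ẑ
J2: z=[0.9135, 0.4067, 0.0000] o=[0.2400, -0.5390, 0.2000] → [-0.1831, 0.4113, 0.7220, 0.9135, 0.4067, 0.0000]
J3: z=[-0.4052, 0.9101, 0.0872] o=[0.5533, -0.3823, 0.0207] → [-0.2677, -0.2136, 0.9858, -0.4052, 0.9101, 0.0872]
J4: z=[-0.4052, 0.9101, 0.0872] o=[0.2593, 0.0388, 0.5673] → [-0.7285, -0.4095, 0.8889, -0.4052, 0.9101, 0.0872]
J5: z=[-0.4052, 0.9101, 0.0872] o=[-0.1949, 0.0161, 0.1846] → [-0.3822, -0.2148, 0.4663, -0.4052, 0.9101, 0.0872]
q̇ = J⁺·V = [0.6610, -0.2490, 0.1560, -0.2060, -0.5330]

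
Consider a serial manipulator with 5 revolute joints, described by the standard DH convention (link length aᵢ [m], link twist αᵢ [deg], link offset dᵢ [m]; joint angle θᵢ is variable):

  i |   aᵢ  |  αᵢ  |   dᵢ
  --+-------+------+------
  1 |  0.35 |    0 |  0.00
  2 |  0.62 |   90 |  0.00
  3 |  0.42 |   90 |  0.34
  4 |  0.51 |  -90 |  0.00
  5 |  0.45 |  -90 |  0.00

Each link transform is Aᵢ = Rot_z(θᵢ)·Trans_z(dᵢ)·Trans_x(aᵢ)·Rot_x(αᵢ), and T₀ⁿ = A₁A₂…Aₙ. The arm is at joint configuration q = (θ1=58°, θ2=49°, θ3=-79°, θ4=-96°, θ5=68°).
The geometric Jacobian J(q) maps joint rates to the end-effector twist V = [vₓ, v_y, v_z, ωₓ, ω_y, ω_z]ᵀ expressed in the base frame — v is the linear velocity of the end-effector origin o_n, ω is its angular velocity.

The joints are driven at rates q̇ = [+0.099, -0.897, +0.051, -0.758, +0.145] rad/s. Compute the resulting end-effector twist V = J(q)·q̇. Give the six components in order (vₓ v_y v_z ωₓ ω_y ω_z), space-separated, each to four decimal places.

o_n = [-0.4552, 1.2472, -0.2630]
J₁: ẑ×o_n = [-1.2472, -0.4552, 0.0000], ω = ẑ
J2: z=[0.0000, 0.0000, 1.0000] o=[0.1855, 0.2968, 0.0000] → [-0.9504, -0.6407, 0.0000, 0.0000, 0.0000, 1.0000]
J3: z=[0.9563, 0.2924, 0.0000] o=[0.0042, 0.8897, 0.0000] → [-0.0769, 0.2516, 0.4762, 0.9563, 0.2924, 0.0000]
J4: z=[0.2870, -0.9387, -0.1908] o=[0.3059, 1.0658, -0.4123] → [-0.1055, 0.1024, -0.6625, 0.2870, -0.9387, -0.1908]
J5: z=[-0.1554, 0.1509, -0.9762] o=[-0.1762, 0.9078, -0.3600] → [0.3460, 0.2875, -0.0106, -0.1554, 0.1509, -0.9762]
V = J·q̇ = [0.8552, 0.5065, 0.5249, -0.1913, 0.7484, -0.7949]

0.8552 0.5065 0.5249 -0.1913 0.7484 -0.7949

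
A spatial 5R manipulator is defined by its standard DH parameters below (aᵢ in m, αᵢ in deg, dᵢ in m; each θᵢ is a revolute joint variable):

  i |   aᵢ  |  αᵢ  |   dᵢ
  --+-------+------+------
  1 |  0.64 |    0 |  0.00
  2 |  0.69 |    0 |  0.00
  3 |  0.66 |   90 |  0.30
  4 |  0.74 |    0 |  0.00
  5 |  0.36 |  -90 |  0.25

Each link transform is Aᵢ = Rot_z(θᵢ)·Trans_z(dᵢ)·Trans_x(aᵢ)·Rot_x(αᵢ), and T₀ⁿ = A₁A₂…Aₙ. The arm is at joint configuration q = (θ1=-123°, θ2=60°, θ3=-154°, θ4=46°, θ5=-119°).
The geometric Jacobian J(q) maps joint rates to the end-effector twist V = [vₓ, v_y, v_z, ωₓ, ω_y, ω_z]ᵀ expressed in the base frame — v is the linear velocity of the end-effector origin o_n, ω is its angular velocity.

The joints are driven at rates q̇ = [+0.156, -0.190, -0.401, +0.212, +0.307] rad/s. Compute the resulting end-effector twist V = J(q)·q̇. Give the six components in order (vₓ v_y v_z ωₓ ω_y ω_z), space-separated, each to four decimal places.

o_n = [-0.9066, -0.1820, 0.4880]
J₁: ẑ×o_n = [0.1820, -0.9066, 0.0000], ω = ẑ
J2: z=[0.0000, 0.0000, 1.0000] o=[-0.3486, -0.5367, 0.0000] → [-0.3548, -0.5580, 0.0000, 0.0000, 0.0000, 1.0000]
J3: z=[0.0000, 0.0000, 1.0000] o=[-0.0353, -1.1515, 0.0000] → [-0.9696, -0.8712, 0.0000, 0.0000, 0.0000, 1.0000]
J4: z=[0.6018, 0.7986, 0.0000] o=[-0.5624, -0.7543, 0.3000] → [0.1502, -0.1132, 0.6193, 0.6018, 0.7986, 0.0000]
J5: z=[0.6018, 0.7986, 0.0000] o=[-0.9730, -0.4450, 0.8323] → [-0.2749, 0.2072, 0.1053, 0.6018, 0.7986, 0.0000]
V = J·q̇ = [0.4320, 0.3536, 0.1636, 0.3123, 0.4145, -0.4350]

0.4320 0.3536 0.1636 0.3123 0.4145 -0.4350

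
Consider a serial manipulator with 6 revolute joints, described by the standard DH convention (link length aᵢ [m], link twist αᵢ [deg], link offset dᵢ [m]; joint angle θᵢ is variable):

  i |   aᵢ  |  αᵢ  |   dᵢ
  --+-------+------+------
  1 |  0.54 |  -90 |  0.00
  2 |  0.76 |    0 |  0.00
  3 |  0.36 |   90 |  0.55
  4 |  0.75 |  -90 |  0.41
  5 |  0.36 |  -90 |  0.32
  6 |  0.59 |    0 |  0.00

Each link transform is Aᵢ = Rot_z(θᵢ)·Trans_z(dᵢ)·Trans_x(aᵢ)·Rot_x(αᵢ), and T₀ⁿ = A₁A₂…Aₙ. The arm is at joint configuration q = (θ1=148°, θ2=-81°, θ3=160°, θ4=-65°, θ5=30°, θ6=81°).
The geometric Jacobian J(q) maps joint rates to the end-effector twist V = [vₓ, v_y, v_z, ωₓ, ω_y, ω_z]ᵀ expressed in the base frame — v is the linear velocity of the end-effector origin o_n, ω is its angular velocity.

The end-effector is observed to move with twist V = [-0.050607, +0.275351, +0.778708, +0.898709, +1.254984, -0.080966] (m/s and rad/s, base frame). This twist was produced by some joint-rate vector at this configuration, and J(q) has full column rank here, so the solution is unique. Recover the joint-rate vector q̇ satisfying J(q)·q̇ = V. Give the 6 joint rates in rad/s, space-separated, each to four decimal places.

o_n = [-0.4939, 1.0111, 0.1924]
J₁: ẑ×o_n = [-1.0111, -0.4939, 0.0000], ω = ẑ
J2: z=[-0.5299, -0.8480, 0.0000] o=[-0.4579, 0.2862, 0.0000] → [-0.1632, 0.1020, -0.4147, -0.5299, -0.8480, 0.0000]
J3: z=[-0.5299, -0.8480, 0.0000] o=[-0.5588, 0.3492, 0.7506] → [0.4734, -0.2958, -0.2958, -0.5299, -0.8480, 0.0000]
J4: z=[-0.8325, 0.5202, 0.1908] o=[-0.9085, -0.0809, 0.3973] → [-0.3149, -0.0914, -1.1247, -0.8325, 0.5202, 0.1908]
J5: z=[-0.3706, -0.2668, -0.8897] o=[-0.9409, 0.7409, 0.1643] → [0.2329, -0.3872, 0.0191, -0.3706, -0.2668, -0.8897]
J6: z=[0.5150, -0.8562, 0.0422] o=[-0.7812, 0.8149, -0.2840] → [-0.4162, -0.2333, 0.3471, 0.5150, -0.8562, 0.0422]
q̇ = J⁺·V = [-0.0140, -0.6190, -0.7990, -0.3350, -0.0090, -0.2620]

-0.0140 -0.6190 -0.7990 -0.3350 -0.0090 -0.2620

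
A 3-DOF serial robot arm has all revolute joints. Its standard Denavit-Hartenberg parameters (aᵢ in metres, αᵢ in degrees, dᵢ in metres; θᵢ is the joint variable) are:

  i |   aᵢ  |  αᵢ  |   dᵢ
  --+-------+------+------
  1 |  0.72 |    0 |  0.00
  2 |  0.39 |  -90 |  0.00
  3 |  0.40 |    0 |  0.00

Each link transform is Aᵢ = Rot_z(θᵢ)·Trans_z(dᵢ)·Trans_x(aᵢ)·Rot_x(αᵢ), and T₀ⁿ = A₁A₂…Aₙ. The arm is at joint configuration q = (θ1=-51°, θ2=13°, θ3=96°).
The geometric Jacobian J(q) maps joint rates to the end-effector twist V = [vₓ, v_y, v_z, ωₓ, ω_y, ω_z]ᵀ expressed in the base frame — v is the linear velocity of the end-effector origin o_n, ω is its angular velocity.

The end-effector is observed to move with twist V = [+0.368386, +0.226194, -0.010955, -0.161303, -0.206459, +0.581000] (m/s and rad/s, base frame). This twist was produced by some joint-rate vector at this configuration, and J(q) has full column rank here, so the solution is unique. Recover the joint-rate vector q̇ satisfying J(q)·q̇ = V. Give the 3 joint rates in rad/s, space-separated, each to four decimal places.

o_n = [0.7275, -0.7739, -0.3978]
J₁: ẑ×o_n = [0.7739, 0.7275, -0.0000], ω = ẑ
J2: z=[0.0000, 0.0000, 1.0000] o=[0.4531, -0.5595, 0.0000] → [0.2144, 0.2744, -0.0000, 0.0000, 0.0000, 1.0000]
J3: z=[0.6157, 0.7880, 0.0000] o=[0.7604, -0.7997, 0.0000] → [-0.3135, 0.2449, 0.0418, 0.6157, 0.7880, 0.0000]
q̇ = J⁺·V = [0.2890, 0.2920, -0.2620]

0.2890 0.2920 -0.2620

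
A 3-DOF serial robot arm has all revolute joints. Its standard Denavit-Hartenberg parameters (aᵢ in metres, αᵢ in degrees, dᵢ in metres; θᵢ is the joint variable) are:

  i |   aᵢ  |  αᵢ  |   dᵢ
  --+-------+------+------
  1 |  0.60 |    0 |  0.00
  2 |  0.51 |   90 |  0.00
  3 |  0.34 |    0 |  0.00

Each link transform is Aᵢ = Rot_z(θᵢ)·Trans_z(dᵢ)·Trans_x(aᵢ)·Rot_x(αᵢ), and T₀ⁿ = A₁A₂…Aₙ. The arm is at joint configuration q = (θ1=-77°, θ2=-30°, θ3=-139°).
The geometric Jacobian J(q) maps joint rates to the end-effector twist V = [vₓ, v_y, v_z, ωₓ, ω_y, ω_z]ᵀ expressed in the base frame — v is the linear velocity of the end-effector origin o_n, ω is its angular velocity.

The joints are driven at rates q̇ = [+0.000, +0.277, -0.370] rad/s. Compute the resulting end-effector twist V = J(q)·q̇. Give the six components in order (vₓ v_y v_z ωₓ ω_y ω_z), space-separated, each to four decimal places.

o_n = [0.0609, -0.8269, -0.2231]
J₁: ẑ×o_n = [0.8269, 0.0609, -0.0000], ω = ẑ
J2: z=[0.0000, 0.0000, 1.0000] o=[0.1350, -0.5846, 0.0000] → [0.2423, -0.0741, 0.0000, 0.0000, 0.0000, 1.0000]
J3: z=[-0.9563, 0.2924, 0.0000] o=[-0.0141, -1.0723, 0.0000] → [-0.0652, -0.2133, -0.2566, -0.9563, 0.2924, 0.0000]
V = J·q̇ = [0.0913, 0.0584, 0.0949, 0.3538, -0.1082, 0.2770]

0.0913 0.0584 0.0949 0.3538 -0.1082 0.2770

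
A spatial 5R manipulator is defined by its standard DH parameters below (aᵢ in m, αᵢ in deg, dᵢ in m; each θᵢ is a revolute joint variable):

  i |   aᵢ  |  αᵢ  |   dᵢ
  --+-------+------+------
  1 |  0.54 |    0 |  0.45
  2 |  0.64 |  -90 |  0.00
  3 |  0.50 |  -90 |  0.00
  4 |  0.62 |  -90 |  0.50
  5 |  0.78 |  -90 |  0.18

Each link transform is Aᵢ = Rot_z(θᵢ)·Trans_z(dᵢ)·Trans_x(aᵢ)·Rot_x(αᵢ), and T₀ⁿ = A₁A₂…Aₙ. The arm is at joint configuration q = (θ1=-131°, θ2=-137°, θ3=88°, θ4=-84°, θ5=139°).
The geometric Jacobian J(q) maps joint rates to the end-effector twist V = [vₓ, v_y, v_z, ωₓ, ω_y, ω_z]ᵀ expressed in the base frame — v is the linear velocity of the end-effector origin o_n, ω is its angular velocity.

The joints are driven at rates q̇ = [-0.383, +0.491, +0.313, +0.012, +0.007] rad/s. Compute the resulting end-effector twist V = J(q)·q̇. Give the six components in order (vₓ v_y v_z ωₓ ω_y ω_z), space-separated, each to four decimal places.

-0.2156 -0.0853 -0.0110 -0.3117 -0.0226 0.1006

o_n = [-0.3902, 0.2671, -0.2315]
J₁: ẑ×o_n = [-0.2671, -0.3902, 0.0000], ω = ẑ
J2: z=[0.0000, 0.0000, 1.0000] o=[-0.3543, -0.4075, 0.4500] → [-0.6747, -0.0359, 0.0000, 0.0000, 0.0000, 1.0000]
J3: z=[-0.9994, -0.0349, 0.0000] o=[-0.3766, 0.2321, 0.4500] → [0.0238, -0.6810, -0.0355, -0.9994, -0.0349, 0.0000]
J4: z=[0.0349, -0.9988, -0.0349] o=[-0.3772, 0.2495, -0.0497] → [0.1822, 0.0068, -0.0123, 0.0349, -0.9988, -0.0349]
J5: z=[0.1033, 0.0383, -0.9939] o=[-0.9761, -0.2691, -0.1319] → [0.5292, -0.5721, 0.0329, 0.1033, 0.0383, -0.9939]
V = J·q̇ = [-0.2156, -0.0853, -0.0110, -0.3117, -0.0226, 0.1006]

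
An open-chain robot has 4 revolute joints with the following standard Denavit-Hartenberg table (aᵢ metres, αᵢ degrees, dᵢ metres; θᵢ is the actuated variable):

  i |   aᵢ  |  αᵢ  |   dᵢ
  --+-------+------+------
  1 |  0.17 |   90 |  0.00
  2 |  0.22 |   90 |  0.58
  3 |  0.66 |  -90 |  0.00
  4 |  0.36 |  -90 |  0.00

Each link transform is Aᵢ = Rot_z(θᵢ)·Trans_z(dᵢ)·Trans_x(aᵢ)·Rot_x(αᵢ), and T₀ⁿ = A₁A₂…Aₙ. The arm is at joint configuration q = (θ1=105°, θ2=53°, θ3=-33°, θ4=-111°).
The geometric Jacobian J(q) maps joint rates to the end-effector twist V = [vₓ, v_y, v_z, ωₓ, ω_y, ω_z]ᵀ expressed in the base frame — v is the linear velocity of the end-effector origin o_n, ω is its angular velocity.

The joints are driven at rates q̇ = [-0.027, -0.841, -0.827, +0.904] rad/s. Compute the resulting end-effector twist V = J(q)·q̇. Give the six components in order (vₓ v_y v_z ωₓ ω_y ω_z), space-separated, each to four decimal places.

o_n = [0.0638, 0.8855, 0.3291]
J₁: ẑ×o_n = [-0.8855, 0.0638, 0.0000], ω = ẑ
J2: z=[0.9659, 0.2588, 0.0000] o=[-0.0440, 0.1642, 0.0000] → [0.0852, -0.3179, 0.6688, 0.9659, 0.2588, 0.0000]
J3: z=[-0.2067, 0.7714, -0.6018] o=[0.4820, 0.4422, 0.1757] → [0.3851, 0.2834, 0.2310, -0.2067, 0.7714, -0.6018]
J4: z=[0.7253, 0.5337, 0.4350] o=[0.0485, 0.6709, 0.6178] → [-0.2474, 0.2160, 0.1475, 0.7253, 0.5337, 0.4350]
V = J·q̇ = [-0.5898, 0.2265, -0.6202, 0.0142, -0.3732, 0.8639]

-0.5898 0.2265 -0.6202 0.0142 -0.3732 0.8639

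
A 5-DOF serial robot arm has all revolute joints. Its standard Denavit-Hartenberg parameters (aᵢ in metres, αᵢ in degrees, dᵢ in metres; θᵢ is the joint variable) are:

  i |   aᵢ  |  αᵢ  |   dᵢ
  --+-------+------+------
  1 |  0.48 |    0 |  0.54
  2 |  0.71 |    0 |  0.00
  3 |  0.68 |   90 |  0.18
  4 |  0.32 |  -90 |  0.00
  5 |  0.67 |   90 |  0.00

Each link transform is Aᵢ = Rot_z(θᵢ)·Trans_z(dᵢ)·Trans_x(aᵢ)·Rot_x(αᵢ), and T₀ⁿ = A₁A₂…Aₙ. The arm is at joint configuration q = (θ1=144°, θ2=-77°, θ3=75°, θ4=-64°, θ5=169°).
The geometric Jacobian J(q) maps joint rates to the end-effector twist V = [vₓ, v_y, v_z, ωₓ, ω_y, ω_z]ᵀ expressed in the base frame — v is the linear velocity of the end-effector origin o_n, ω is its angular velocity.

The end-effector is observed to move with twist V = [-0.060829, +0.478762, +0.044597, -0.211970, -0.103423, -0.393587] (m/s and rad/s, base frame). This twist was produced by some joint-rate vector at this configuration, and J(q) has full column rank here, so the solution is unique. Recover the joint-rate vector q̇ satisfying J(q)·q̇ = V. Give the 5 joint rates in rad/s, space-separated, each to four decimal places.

o_n = [-0.6088, 1.1625, 1.0235]
J₁: ẑ×o_n = [-1.1625, -0.6088, 0.0000], ω = ẑ
J2: z=[0.0000, 0.0000, 1.0000] o=[-0.3883, 0.2821, 0.5400] → [-0.8803, -0.2205, 0.0000, 0.0000, 0.0000, 1.0000]
J3: z=[0.0000, 0.0000, 1.0000] o=[-0.1109, 0.9357, 0.5400] → [-0.2268, -0.4979, 0.0000, 0.0000, 0.0000, 1.0000]
J4: z=[0.6157, 0.7880, 0.0000] o=[-0.6468, 1.3543, 0.7200] → [0.2392, -0.1869, -0.1480, 0.6157, 0.7880, 0.0000]
J5: z=[-0.7083, 0.5534, 0.4384] o=[-0.7573, 1.4407, 0.4324] → [0.4491, 0.4838, 0.1149, -0.7083, 0.5534, 0.4384]
q̇ = J⁺·V = [-0.1840, 0.5120, -0.7720, -0.2120, 0.1150]

-0.1840 0.5120 -0.7720 -0.2120 0.1150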